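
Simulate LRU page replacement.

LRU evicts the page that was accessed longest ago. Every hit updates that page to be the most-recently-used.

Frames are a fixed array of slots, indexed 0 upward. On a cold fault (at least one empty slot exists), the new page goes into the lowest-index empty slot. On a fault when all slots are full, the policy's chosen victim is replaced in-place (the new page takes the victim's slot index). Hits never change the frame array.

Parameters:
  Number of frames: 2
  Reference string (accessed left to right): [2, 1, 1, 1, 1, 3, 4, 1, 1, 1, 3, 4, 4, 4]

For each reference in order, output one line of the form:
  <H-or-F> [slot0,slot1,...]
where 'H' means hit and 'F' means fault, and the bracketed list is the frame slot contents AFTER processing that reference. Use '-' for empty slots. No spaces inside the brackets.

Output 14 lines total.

F [2,-]
F [2,1]
H [2,1]
H [2,1]
H [2,1]
F [3,1]
F [3,4]
F [1,4]
H [1,4]
H [1,4]
F [1,3]
F [4,3]
H [4,3]
H [4,3]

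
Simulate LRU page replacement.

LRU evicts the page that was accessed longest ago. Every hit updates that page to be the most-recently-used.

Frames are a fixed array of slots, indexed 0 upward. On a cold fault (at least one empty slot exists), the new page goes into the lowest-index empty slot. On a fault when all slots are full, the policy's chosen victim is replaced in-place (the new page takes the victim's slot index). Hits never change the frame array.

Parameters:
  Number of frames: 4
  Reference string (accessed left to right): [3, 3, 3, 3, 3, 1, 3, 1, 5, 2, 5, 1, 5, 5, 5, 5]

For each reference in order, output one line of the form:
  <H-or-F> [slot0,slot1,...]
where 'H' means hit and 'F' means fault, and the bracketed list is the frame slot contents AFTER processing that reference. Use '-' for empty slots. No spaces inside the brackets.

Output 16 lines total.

F [3,-,-,-]
H [3,-,-,-]
H [3,-,-,-]
H [3,-,-,-]
H [3,-,-,-]
F [3,1,-,-]
H [3,1,-,-]
H [3,1,-,-]
F [3,1,5,-]
F [3,1,5,2]
H [3,1,5,2]
H [3,1,5,2]
H [3,1,5,2]
H [3,1,5,2]
H [3,1,5,2]
H [3,1,5,2]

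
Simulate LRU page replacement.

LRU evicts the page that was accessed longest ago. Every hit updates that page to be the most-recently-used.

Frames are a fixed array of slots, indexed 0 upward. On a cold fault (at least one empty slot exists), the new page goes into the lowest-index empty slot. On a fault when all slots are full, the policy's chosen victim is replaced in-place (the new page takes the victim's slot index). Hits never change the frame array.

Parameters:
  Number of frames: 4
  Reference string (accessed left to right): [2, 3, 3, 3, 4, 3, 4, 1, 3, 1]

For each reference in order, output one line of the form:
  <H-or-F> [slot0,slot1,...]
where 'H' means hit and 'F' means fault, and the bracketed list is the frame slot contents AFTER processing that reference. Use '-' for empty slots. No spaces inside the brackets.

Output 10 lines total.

F [2,-,-,-]
F [2,3,-,-]
H [2,3,-,-]
H [2,3,-,-]
F [2,3,4,-]
H [2,3,4,-]
H [2,3,4,-]
F [2,3,4,1]
H [2,3,4,1]
H [2,3,4,1]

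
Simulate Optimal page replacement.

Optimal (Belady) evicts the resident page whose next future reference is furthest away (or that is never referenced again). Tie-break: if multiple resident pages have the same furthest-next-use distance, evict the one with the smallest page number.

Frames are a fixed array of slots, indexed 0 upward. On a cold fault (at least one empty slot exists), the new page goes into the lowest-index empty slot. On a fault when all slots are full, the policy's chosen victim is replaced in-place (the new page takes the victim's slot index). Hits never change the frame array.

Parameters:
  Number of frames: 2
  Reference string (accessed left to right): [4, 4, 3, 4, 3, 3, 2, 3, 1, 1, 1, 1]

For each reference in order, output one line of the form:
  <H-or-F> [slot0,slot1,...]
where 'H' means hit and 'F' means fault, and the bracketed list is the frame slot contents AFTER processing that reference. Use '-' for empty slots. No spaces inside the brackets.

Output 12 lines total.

F [4,-]
H [4,-]
F [4,3]
H [4,3]
H [4,3]
H [4,3]
F [2,3]
H [2,3]
F [1,3]
H [1,3]
H [1,3]
H [1,3]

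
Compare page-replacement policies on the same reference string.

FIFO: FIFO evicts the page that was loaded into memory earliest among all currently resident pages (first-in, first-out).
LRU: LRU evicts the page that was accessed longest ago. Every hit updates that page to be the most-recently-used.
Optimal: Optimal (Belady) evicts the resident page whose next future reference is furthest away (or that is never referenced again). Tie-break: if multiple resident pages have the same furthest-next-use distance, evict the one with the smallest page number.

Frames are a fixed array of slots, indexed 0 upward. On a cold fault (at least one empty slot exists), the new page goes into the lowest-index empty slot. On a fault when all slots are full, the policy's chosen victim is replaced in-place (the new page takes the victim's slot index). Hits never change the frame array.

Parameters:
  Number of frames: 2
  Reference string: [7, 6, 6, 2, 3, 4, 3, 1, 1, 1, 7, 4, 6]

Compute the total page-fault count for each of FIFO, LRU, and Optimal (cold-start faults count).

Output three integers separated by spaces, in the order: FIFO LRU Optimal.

--- FIFO ---
  step 0: ref 7 -> FAULT, frames=[7,-] (faults so far: 1)
  step 1: ref 6 -> FAULT, frames=[7,6] (faults so far: 2)
  step 2: ref 6 -> HIT, frames=[7,6] (faults so far: 2)
  step 3: ref 2 -> FAULT, evict 7, frames=[2,6] (faults so far: 3)
  step 4: ref 3 -> FAULT, evict 6, frames=[2,3] (faults so far: 4)
  step 5: ref 4 -> FAULT, evict 2, frames=[4,3] (faults so far: 5)
  step 6: ref 3 -> HIT, frames=[4,3] (faults so far: 5)
  step 7: ref 1 -> FAULT, evict 3, frames=[4,1] (faults so far: 6)
  step 8: ref 1 -> HIT, frames=[4,1] (faults so far: 6)
  step 9: ref 1 -> HIT, frames=[4,1] (faults so far: 6)
  step 10: ref 7 -> FAULT, evict 4, frames=[7,1] (faults so far: 7)
  step 11: ref 4 -> FAULT, evict 1, frames=[7,4] (faults so far: 8)
  step 12: ref 6 -> FAULT, evict 7, frames=[6,4] (faults so far: 9)
  FIFO total faults: 9
--- LRU ---
  step 0: ref 7 -> FAULT, frames=[7,-] (faults so far: 1)
  step 1: ref 6 -> FAULT, frames=[7,6] (faults so far: 2)
  step 2: ref 6 -> HIT, frames=[7,6] (faults so far: 2)
  step 3: ref 2 -> FAULT, evict 7, frames=[2,6] (faults so far: 3)
  step 4: ref 3 -> FAULT, evict 6, frames=[2,3] (faults so far: 4)
  step 5: ref 4 -> FAULT, evict 2, frames=[4,3] (faults so far: 5)
  step 6: ref 3 -> HIT, frames=[4,3] (faults so far: 5)
  step 7: ref 1 -> FAULT, evict 4, frames=[1,3] (faults so far: 6)
  step 8: ref 1 -> HIT, frames=[1,3] (faults so far: 6)
  step 9: ref 1 -> HIT, frames=[1,3] (faults so far: 6)
  step 10: ref 7 -> FAULT, evict 3, frames=[1,7] (faults so far: 7)
  step 11: ref 4 -> FAULT, evict 1, frames=[4,7] (faults so far: 8)
  step 12: ref 6 -> FAULT, evict 7, frames=[4,6] (faults so far: 9)
  LRU total faults: 9
--- Optimal ---
  step 0: ref 7 -> FAULT, frames=[7,-] (faults so far: 1)
  step 1: ref 6 -> FAULT, frames=[7,6] (faults so far: 2)
  step 2: ref 6 -> HIT, frames=[7,6] (faults so far: 2)
  step 3: ref 2 -> FAULT, evict 6, frames=[7,2] (faults so far: 3)
  step 4: ref 3 -> FAULT, evict 2, frames=[7,3] (faults so far: 4)
  step 5: ref 4 -> FAULT, evict 7, frames=[4,3] (faults so far: 5)
  step 6: ref 3 -> HIT, frames=[4,3] (faults so far: 5)
  step 7: ref 1 -> FAULT, evict 3, frames=[4,1] (faults so far: 6)
  step 8: ref 1 -> HIT, frames=[4,1] (faults so far: 6)
  step 9: ref 1 -> HIT, frames=[4,1] (faults so far: 6)
  step 10: ref 7 -> FAULT, evict 1, frames=[4,7] (faults so far: 7)
  step 11: ref 4 -> HIT, frames=[4,7] (faults so far: 7)
  step 12: ref 6 -> FAULT, evict 4, frames=[6,7] (faults so far: 8)
  Optimal total faults: 8

Answer: 9 9 8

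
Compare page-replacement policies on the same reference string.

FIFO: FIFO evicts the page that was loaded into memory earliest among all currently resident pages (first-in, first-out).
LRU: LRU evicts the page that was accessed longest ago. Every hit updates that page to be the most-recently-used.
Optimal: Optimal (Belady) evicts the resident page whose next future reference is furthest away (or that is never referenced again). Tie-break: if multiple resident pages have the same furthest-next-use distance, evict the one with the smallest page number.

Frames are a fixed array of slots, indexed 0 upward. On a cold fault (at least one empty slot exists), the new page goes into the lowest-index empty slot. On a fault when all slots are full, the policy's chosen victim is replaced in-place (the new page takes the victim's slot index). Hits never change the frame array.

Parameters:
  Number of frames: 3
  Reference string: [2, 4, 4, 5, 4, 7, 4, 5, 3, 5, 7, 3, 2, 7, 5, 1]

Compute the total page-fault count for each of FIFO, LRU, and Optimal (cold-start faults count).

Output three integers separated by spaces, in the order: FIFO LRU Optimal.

Answer: 8 9 7

Derivation:
--- FIFO ---
  step 0: ref 2 -> FAULT, frames=[2,-,-] (faults so far: 1)
  step 1: ref 4 -> FAULT, frames=[2,4,-] (faults so far: 2)
  step 2: ref 4 -> HIT, frames=[2,4,-] (faults so far: 2)
  step 3: ref 5 -> FAULT, frames=[2,4,5] (faults so far: 3)
  step 4: ref 4 -> HIT, frames=[2,4,5] (faults so far: 3)
  step 5: ref 7 -> FAULT, evict 2, frames=[7,4,5] (faults so far: 4)
  step 6: ref 4 -> HIT, frames=[7,4,5] (faults so far: 4)
  step 7: ref 5 -> HIT, frames=[7,4,5] (faults so far: 4)
  step 8: ref 3 -> FAULT, evict 4, frames=[7,3,5] (faults so far: 5)
  step 9: ref 5 -> HIT, frames=[7,3,5] (faults so far: 5)
  step 10: ref 7 -> HIT, frames=[7,3,5] (faults so far: 5)
  step 11: ref 3 -> HIT, frames=[7,3,5] (faults so far: 5)
  step 12: ref 2 -> FAULT, evict 5, frames=[7,3,2] (faults so far: 6)
  step 13: ref 7 -> HIT, frames=[7,3,2] (faults so far: 6)
  step 14: ref 5 -> FAULT, evict 7, frames=[5,3,2] (faults so far: 7)
  step 15: ref 1 -> FAULT, evict 3, frames=[5,1,2] (faults so far: 8)
  FIFO total faults: 8
--- LRU ---
  step 0: ref 2 -> FAULT, frames=[2,-,-] (faults so far: 1)
  step 1: ref 4 -> FAULT, frames=[2,4,-] (faults so far: 2)
  step 2: ref 4 -> HIT, frames=[2,4,-] (faults so far: 2)
  step 3: ref 5 -> FAULT, frames=[2,4,5] (faults so far: 3)
  step 4: ref 4 -> HIT, frames=[2,4,5] (faults so far: 3)
  step 5: ref 7 -> FAULT, evict 2, frames=[7,4,5] (faults so far: 4)
  step 6: ref 4 -> HIT, frames=[7,4,5] (faults so far: 4)
  step 7: ref 5 -> HIT, frames=[7,4,5] (faults so far: 4)
  step 8: ref 3 -> FAULT, evict 7, frames=[3,4,5] (faults so far: 5)
  step 9: ref 5 -> HIT, frames=[3,4,5] (faults so far: 5)
  step 10: ref 7 -> FAULT, evict 4, frames=[3,7,5] (faults so far: 6)
  step 11: ref 3 -> HIT, frames=[3,7,5] (faults so far: 6)
  step 12: ref 2 -> FAULT, evict 5, frames=[3,7,2] (faults so far: 7)
  step 13: ref 7 -> HIT, frames=[3,7,2] (faults so far: 7)
  step 14: ref 5 -> FAULT, evict 3, frames=[5,7,2] (faults so far: 8)
  step 15: ref 1 -> FAULT, evict 2, frames=[5,7,1] (faults so far: 9)
  LRU total faults: 9
--- Optimal ---
  step 0: ref 2 -> FAULT, frames=[2,-,-] (faults so far: 1)
  step 1: ref 4 -> FAULT, frames=[2,4,-] (faults so far: 2)
  step 2: ref 4 -> HIT, frames=[2,4,-] (faults so far: 2)
  step 3: ref 5 -> FAULT, frames=[2,4,5] (faults so far: 3)
  step 4: ref 4 -> HIT, frames=[2,4,5] (faults so far: 3)
  step 5: ref 7 -> FAULT, evict 2, frames=[7,4,5] (faults so far: 4)
  step 6: ref 4 -> HIT, frames=[7,4,5] (faults so far: 4)
  step 7: ref 5 -> HIT, frames=[7,4,5] (faults so far: 4)
  step 8: ref 3 -> FAULT, evict 4, frames=[7,3,5] (faults so far: 5)
  step 9: ref 5 -> HIT, frames=[7,3,5] (faults so far: 5)
  step 10: ref 7 -> HIT, frames=[7,3,5] (faults so far: 5)
  step 11: ref 3 -> HIT, frames=[7,3,5] (faults so far: 5)
  step 12: ref 2 -> FAULT, evict 3, frames=[7,2,5] (faults so far: 6)
  step 13: ref 7 -> HIT, frames=[7,2,5] (faults so far: 6)
  step 14: ref 5 -> HIT, frames=[7,2,5] (faults so far: 6)
  step 15: ref 1 -> FAULT, evict 2, frames=[7,1,5] (faults so far: 7)
  Optimal total faults: 7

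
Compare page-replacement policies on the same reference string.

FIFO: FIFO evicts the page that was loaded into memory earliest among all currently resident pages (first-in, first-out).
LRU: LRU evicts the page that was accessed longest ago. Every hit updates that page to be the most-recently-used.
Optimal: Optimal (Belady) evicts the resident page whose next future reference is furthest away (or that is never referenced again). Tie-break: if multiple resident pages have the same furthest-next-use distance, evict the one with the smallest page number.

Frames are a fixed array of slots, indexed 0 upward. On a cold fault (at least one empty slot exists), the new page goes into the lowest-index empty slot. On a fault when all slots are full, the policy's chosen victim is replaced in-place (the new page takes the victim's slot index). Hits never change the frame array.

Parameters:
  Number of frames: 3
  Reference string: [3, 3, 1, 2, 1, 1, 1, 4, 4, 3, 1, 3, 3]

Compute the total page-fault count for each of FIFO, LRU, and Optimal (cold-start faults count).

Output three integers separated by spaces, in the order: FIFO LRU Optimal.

--- FIFO ---
  step 0: ref 3 -> FAULT, frames=[3,-,-] (faults so far: 1)
  step 1: ref 3 -> HIT, frames=[3,-,-] (faults so far: 1)
  step 2: ref 1 -> FAULT, frames=[3,1,-] (faults so far: 2)
  step 3: ref 2 -> FAULT, frames=[3,1,2] (faults so far: 3)
  step 4: ref 1 -> HIT, frames=[3,1,2] (faults so far: 3)
  step 5: ref 1 -> HIT, frames=[3,1,2] (faults so far: 3)
  step 6: ref 1 -> HIT, frames=[3,1,2] (faults so far: 3)
  step 7: ref 4 -> FAULT, evict 3, frames=[4,1,2] (faults so far: 4)
  step 8: ref 4 -> HIT, frames=[4,1,2] (faults so far: 4)
  step 9: ref 3 -> FAULT, evict 1, frames=[4,3,2] (faults so far: 5)
  step 10: ref 1 -> FAULT, evict 2, frames=[4,3,1] (faults so far: 6)
  step 11: ref 3 -> HIT, frames=[4,3,1] (faults so far: 6)
  step 12: ref 3 -> HIT, frames=[4,3,1] (faults so far: 6)
  FIFO total faults: 6
--- LRU ---
  step 0: ref 3 -> FAULT, frames=[3,-,-] (faults so far: 1)
  step 1: ref 3 -> HIT, frames=[3,-,-] (faults so far: 1)
  step 2: ref 1 -> FAULT, frames=[3,1,-] (faults so far: 2)
  step 3: ref 2 -> FAULT, frames=[3,1,2] (faults so far: 3)
  step 4: ref 1 -> HIT, frames=[3,1,2] (faults so far: 3)
  step 5: ref 1 -> HIT, frames=[3,1,2] (faults so far: 3)
  step 6: ref 1 -> HIT, frames=[3,1,2] (faults so far: 3)
  step 7: ref 4 -> FAULT, evict 3, frames=[4,1,2] (faults so far: 4)
  step 8: ref 4 -> HIT, frames=[4,1,2] (faults so far: 4)
  step 9: ref 3 -> FAULT, evict 2, frames=[4,1,3] (faults so far: 5)
  step 10: ref 1 -> HIT, frames=[4,1,3] (faults so far: 5)
  step 11: ref 3 -> HIT, frames=[4,1,3] (faults so far: 5)
  step 12: ref 3 -> HIT, frames=[4,1,3] (faults so far: 5)
  LRU total faults: 5
--- Optimal ---
  step 0: ref 3 -> FAULT, frames=[3,-,-] (faults so far: 1)
  step 1: ref 3 -> HIT, frames=[3,-,-] (faults so far: 1)
  step 2: ref 1 -> FAULT, frames=[3,1,-] (faults so far: 2)
  step 3: ref 2 -> FAULT, frames=[3,1,2] (faults so far: 3)
  step 4: ref 1 -> HIT, frames=[3,1,2] (faults so far: 3)
  step 5: ref 1 -> HIT, frames=[3,1,2] (faults so far: 3)
  step 6: ref 1 -> HIT, frames=[3,1,2] (faults so far: 3)
  step 7: ref 4 -> FAULT, evict 2, frames=[3,1,4] (faults so far: 4)
  step 8: ref 4 -> HIT, frames=[3,1,4] (faults so far: 4)
  step 9: ref 3 -> HIT, frames=[3,1,4] (faults so far: 4)
  step 10: ref 1 -> HIT, frames=[3,1,4] (faults so far: 4)
  step 11: ref 3 -> HIT, frames=[3,1,4] (faults so far: 4)
  step 12: ref 3 -> HIT, frames=[3,1,4] (faults so far: 4)
  Optimal total faults: 4

Answer: 6 5 4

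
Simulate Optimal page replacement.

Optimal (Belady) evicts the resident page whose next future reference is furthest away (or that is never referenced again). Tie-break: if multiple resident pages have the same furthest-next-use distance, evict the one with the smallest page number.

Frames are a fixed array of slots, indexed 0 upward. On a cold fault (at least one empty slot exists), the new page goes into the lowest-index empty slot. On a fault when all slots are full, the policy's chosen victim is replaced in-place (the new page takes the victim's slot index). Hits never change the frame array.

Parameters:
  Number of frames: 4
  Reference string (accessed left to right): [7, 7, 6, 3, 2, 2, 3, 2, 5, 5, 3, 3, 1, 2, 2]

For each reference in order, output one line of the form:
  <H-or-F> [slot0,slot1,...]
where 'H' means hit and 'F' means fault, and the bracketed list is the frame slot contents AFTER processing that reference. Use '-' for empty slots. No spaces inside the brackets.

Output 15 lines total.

F [7,-,-,-]
H [7,-,-,-]
F [7,6,-,-]
F [7,6,3,-]
F [7,6,3,2]
H [7,6,3,2]
H [7,6,3,2]
H [7,6,3,2]
F [7,5,3,2]
H [7,5,3,2]
H [7,5,3,2]
H [7,5,3,2]
F [7,5,1,2]
H [7,5,1,2]
H [7,5,1,2]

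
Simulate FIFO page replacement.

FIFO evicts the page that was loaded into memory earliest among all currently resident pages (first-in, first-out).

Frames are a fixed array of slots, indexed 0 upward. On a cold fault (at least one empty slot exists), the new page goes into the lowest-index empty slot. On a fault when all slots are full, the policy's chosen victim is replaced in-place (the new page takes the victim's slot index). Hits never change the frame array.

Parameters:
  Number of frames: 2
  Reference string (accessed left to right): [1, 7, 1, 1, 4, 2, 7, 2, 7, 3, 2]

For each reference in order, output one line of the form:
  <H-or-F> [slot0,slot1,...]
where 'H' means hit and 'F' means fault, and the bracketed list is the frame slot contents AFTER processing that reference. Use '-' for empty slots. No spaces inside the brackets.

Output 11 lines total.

F [1,-]
F [1,7]
H [1,7]
H [1,7]
F [4,7]
F [4,2]
F [7,2]
H [7,2]
H [7,2]
F [7,3]
F [2,3]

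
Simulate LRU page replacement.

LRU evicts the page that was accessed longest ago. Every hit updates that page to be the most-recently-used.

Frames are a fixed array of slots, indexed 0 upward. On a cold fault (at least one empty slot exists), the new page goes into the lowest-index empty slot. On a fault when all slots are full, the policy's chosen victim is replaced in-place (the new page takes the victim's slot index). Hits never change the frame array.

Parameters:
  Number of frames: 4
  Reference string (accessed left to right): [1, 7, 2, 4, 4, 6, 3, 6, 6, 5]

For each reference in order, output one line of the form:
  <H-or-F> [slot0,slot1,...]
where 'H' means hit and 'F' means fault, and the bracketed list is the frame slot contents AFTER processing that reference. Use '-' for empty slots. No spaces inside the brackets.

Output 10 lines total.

F [1,-,-,-]
F [1,7,-,-]
F [1,7,2,-]
F [1,7,2,4]
H [1,7,2,4]
F [6,7,2,4]
F [6,3,2,4]
H [6,3,2,4]
H [6,3,2,4]
F [6,3,5,4]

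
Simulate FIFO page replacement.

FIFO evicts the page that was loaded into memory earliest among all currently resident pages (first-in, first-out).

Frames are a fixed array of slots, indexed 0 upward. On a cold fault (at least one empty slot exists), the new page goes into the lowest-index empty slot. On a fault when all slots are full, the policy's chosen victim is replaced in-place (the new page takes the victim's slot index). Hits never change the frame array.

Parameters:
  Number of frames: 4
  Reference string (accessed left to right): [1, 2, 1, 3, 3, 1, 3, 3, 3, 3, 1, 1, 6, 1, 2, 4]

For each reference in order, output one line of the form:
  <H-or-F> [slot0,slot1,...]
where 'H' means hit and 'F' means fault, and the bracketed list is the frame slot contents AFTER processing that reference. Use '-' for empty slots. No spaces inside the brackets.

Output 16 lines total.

F [1,-,-,-]
F [1,2,-,-]
H [1,2,-,-]
F [1,2,3,-]
H [1,2,3,-]
H [1,2,3,-]
H [1,2,3,-]
H [1,2,3,-]
H [1,2,3,-]
H [1,2,3,-]
H [1,2,3,-]
H [1,2,3,-]
F [1,2,3,6]
H [1,2,3,6]
H [1,2,3,6]
F [4,2,3,6]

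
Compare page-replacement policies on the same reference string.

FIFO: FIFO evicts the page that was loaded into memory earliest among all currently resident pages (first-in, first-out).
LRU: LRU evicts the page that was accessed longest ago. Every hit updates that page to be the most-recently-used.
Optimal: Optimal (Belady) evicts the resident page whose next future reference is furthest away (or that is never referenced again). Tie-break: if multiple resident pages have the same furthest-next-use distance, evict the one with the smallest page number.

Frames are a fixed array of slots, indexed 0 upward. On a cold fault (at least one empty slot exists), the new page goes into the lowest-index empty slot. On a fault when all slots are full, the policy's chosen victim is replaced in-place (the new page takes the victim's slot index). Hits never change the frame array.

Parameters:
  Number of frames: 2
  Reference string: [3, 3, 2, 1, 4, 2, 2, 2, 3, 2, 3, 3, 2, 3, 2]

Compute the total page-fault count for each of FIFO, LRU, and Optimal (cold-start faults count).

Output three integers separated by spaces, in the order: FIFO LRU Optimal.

--- FIFO ---
  step 0: ref 3 -> FAULT, frames=[3,-] (faults so far: 1)
  step 1: ref 3 -> HIT, frames=[3,-] (faults so far: 1)
  step 2: ref 2 -> FAULT, frames=[3,2] (faults so far: 2)
  step 3: ref 1 -> FAULT, evict 3, frames=[1,2] (faults so far: 3)
  step 4: ref 4 -> FAULT, evict 2, frames=[1,4] (faults so far: 4)
  step 5: ref 2 -> FAULT, evict 1, frames=[2,4] (faults so far: 5)
  step 6: ref 2 -> HIT, frames=[2,4] (faults so far: 5)
  step 7: ref 2 -> HIT, frames=[2,4] (faults so far: 5)
  step 8: ref 3 -> FAULT, evict 4, frames=[2,3] (faults so far: 6)
  step 9: ref 2 -> HIT, frames=[2,3] (faults so far: 6)
  step 10: ref 3 -> HIT, frames=[2,3] (faults so far: 6)
  step 11: ref 3 -> HIT, frames=[2,3] (faults so far: 6)
  step 12: ref 2 -> HIT, frames=[2,3] (faults so far: 6)
  step 13: ref 3 -> HIT, frames=[2,3] (faults so far: 6)
  step 14: ref 2 -> HIT, frames=[2,3] (faults so far: 6)
  FIFO total faults: 6
--- LRU ---
  step 0: ref 3 -> FAULT, frames=[3,-] (faults so far: 1)
  step 1: ref 3 -> HIT, frames=[3,-] (faults so far: 1)
  step 2: ref 2 -> FAULT, frames=[3,2] (faults so far: 2)
  step 3: ref 1 -> FAULT, evict 3, frames=[1,2] (faults so far: 3)
  step 4: ref 4 -> FAULT, evict 2, frames=[1,4] (faults so far: 4)
  step 5: ref 2 -> FAULT, evict 1, frames=[2,4] (faults so far: 5)
  step 6: ref 2 -> HIT, frames=[2,4] (faults so far: 5)
  step 7: ref 2 -> HIT, frames=[2,4] (faults so far: 5)
  step 8: ref 3 -> FAULT, evict 4, frames=[2,3] (faults so far: 6)
  step 9: ref 2 -> HIT, frames=[2,3] (faults so far: 6)
  step 10: ref 3 -> HIT, frames=[2,3] (faults so far: 6)
  step 11: ref 3 -> HIT, frames=[2,3] (faults so far: 6)
  step 12: ref 2 -> HIT, frames=[2,3] (faults so far: 6)
  step 13: ref 3 -> HIT, frames=[2,3] (faults so far: 6)
  step 14: ref 2 -> HIT, frames=[2,3] (faults so far: 6)
  LRU total faults: 6
--- Optimal ---
  step 0: ref 3 -> FAULT, frames=[3,-] (faults so far: 1)
  step 1: ref 3 -> HIT, frames=[3,-] (faults so far: 1)
  step 2: ref 2 -> FAULT, frames=[3,2] (faults so far: 2)
  step 3: ref 1 -> FAULT, evict 3, frames=[1,2] (faults so far: 3)
  step 4: ref 4 -> FAULT, evict 1, frames=[4,2] (faults so far: 4)
  step 5: ref 2 -> HIT, frames=[4,2] (faults so far: 4)
  step 6: ref 2 -> HIT, frames=[4,2] (faults so far: 4)
  step 7: ref 2 -> HIT, frames=[4,2] (faults so far: 4)
  step 8: ref 3 -> FAULT, evict 4, frames=[3,2] (faults so far: 5)
  step 9: ref 2 -> HIT, frames=[3,2] (faults so far: 5)
  step 10: ref 3 -> HIT, frames=[3,2] (faults so far: 5)
  step 11: ref 3 -> HIT, frames=[3,2] (faults so far: 5)
  step 12: ref 2 -> HIT, frames=[3,2] (faults so far: 5)
  step 13: ref 3 -> HIT, frames=[3,2] (faults so far: 5)
  step 14: ref 2 -> HIT, frames=[3,2] (faults so far: 5)
  Optimal total faults: 5

Answer: 6 6 5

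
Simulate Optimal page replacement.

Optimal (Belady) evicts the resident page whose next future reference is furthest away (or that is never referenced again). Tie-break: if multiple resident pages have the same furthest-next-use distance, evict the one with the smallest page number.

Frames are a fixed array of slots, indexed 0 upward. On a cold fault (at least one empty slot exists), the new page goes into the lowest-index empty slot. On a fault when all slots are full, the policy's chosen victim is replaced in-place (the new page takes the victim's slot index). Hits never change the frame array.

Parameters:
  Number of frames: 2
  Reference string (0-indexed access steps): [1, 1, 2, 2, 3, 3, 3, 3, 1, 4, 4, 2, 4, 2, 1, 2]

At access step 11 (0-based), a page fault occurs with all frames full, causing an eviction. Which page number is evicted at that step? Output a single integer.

Answer: 1

Derivation:
Step 0: ref 1 -> FAULT, frames=[1,-]
Step 1: ref 1 -> HIT, frames=[1,-]
Step 2: ref 2 -> FAULT, frames=[1,2]
Step 3: ref 2 -> HIT, frames=[1,2]
Step 4: ref 3 -> FAULT, evict 2, frames=[1,3]
Step 5: ref 3 -> HIT, frames=[1,3]
Step 6: ref 3 -> HIT, frames=[1,3]
Step 7: ref 3 -> HIT, frames=[1,3]
Step 8: ref 1 -> HIT, frames=[1,3]
Step 9: ref 4 -> FAULT, evict 3, frames=[1,4]
Step 10: ref 4 -> HIT, frames=[1,4]
Step 11: ref 2 -> FAULT, evict 1, frames=[2,4]
At step 11: evicted page 1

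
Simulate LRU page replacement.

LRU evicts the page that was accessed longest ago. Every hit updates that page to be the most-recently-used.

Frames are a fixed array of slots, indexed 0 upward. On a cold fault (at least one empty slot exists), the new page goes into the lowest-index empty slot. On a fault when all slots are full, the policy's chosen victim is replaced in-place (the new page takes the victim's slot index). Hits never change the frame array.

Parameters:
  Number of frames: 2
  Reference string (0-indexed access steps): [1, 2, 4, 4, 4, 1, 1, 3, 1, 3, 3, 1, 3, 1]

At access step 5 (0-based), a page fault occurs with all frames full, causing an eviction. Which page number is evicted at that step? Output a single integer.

Step 0: ref 1 -> FAULT, frames=[1,-]
Step 1: ref 2 -> FAULT, frames=[1,2]
Step 2: ref 4 -> FAULT, evict 1, frames=[4,2]
Step 3: ref 4 -> HIT, frames=[4,2]
Step 4: ref 4 -> HIT, frames=[4,2]
Step 5: ref 1 -> FAULT, evict 2, frames=[4,1]
At step 5: evicted page 2

Answer: 2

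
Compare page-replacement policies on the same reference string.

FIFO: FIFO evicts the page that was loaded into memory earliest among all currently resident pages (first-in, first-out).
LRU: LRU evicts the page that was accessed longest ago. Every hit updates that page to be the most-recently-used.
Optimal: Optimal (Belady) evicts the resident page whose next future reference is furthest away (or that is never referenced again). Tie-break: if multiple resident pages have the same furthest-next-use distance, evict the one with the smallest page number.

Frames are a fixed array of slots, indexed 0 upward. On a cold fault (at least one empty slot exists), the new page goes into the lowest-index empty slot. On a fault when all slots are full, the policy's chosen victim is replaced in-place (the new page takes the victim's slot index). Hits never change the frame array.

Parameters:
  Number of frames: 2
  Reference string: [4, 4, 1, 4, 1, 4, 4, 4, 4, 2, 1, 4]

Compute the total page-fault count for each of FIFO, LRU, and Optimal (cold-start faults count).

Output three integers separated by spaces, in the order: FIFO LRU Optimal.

--- FIFO ---
  step 0: ref 4 -> FAULT, frames=[4,-] (faults so far: 1)
  step 1: ref 4 -> HIT, frames=[4,-] (faults so far: 1)
  step 2: ref 1 -> FAULT, frames=[4,1] (faults so far: 2)
  step 3: ref 4 -> HIT, frames=[4,1] (faults so far: 2)
  step 4: ref 1 -> HIT, frames=[4,1] (faults so far: 2)
  step 5: ref 4 -> HIT, frames=[4,1] (faults so far: 2)
  step 6: ref 4 -> HIT, frames=[4,1] (faults so far: 2)
  step 7: ref 4 -> HIT, frames=[4,1] (faults so far: 2)
  step 8: ref 4 -> HIT, frames=[4,1] (faults so far: 2)
  step 9: ref 2 -> FAULT, evict 4, frames=[2,1] (faults so far: 3)
  step 10: ref 1 -> HIT, frames=[2,1] (faults so far: 3)
  step 11: ref 4 -> FAULT, evict 1, frames=[2,4] (faults so far: 4)
  FIFO total faults: 4
--- LRU ---
  step 0: ref 4 -> FAULT, frames=[4,-] (faults so far: 1)
  step 1: ref 4 -> HIT, frames=[4,-] (faults so far: 1)
  step 2: ref 1 -> FAULT, frames=[4,1] (faults so far: 2)
  step 3: ref 4 -> HIT, frames=[4,1] (faults so far: 2)
  step 4: ref 1 -> HIT, frames=[4,1] (faults so far: 2)
  step 5: ref 4 -> HIT, frames=[4,1] (faults so far: 2)
  step 6: ref 4 -> HIT, frames=[4,1] (faults so far: 2)
  step 7: ref 4 -> HIT, frames=[4,1] (faults so far: 2)
  step 8: ref 4 -> HIT, frames=[4,1] (faults so far: 2)
  step 9: ref 2 -> FAULT, evict 1, frames=[4,2] (faults so far: 3)
  step 10: ref 1 -> FAULT, evict 4, frames=[1,2] (faults so far: 4)
  step 11: ref 4 -> FAULT, evict 2, frames=[1,4] (faults so far: 5)
  LRU total faults: 5
--- Optimal ---
  step 0: ref 4 -> FAULT, frames=[4,-] (faults so far: 1)
  step 1: ref 4 -> HIT, frames=[4,-] (faults so far: 1)
  step 2: ref 1 -> FAULT, frames=[4,1] (faults so far: 2)
  step 3: ref 4 -> HIT, frames=[4,1] (faults so far: 2)
  step 4: ref 1 -> HIT, frames=[4,1] (faults so far: 2)
  step 5: ref 4 -> HIT, frames=[4,1] (faults so far: 2)
  step 6: ref 4 -> HIT, frames=[4,1] (faults so far: 2)
  step 7: ref 4 -> HIT, frames=[4,1] (faults so far: 2)
  step 8: ref 4 -> HIT, frames=[4,1] (faults so far: 2)
  step 9: ref 2 -> FAULT, evict 4, frames=[2,1] (faults so far: 3)
  step 10: ref 1 -> HIT, frames=[2,1] (faults so far: 3)
  step 11: ref 4 -> FAULT, evict 1, frames=[2,4] (faults so far: 4)
  Optimal total faults: 4

Answer: 4 5 4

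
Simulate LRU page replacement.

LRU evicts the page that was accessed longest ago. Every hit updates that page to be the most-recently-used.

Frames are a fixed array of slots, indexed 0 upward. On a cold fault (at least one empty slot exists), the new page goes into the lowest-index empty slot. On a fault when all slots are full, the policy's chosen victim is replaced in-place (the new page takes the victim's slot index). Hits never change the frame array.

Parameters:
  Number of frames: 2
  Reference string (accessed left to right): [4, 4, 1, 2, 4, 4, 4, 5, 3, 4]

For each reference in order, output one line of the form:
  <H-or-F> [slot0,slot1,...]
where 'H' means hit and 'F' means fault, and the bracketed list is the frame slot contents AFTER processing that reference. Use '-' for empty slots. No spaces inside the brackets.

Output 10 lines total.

F [4,-]
H [4,-]
F [4,1]
F [2,1]
F [2,4]
H [2,4]
H [2,4]
F [5,4]
F [5,3]
F [4,3]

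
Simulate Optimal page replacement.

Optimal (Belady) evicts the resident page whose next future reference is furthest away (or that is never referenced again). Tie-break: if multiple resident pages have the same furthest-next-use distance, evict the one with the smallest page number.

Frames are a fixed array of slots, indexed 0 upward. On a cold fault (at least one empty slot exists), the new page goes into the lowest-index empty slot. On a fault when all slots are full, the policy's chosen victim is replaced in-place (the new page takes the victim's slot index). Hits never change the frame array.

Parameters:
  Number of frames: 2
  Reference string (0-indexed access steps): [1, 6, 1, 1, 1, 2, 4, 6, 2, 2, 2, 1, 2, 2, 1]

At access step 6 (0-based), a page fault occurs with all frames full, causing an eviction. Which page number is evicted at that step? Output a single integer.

Answer: 2

Derivation:
Step 0: ref 1 -> FAULT, frames=[1,-]
Step 1: ref 6 -> FAULT, frames=[1,6]
Step 2: ref 1 -> HIT, frames=[1,6]
Step 3: ref 1 -> HIT, frames=[1,6]
Step 4: ref 1 -> HIT, frames=[1,6]
Step 5: ref 2 -> FAULT, evict 1, frames=[2,6]
Step 6: ref 4 -> FAULT, evict 2, frames=[4,6]
At step 6: evicted page 2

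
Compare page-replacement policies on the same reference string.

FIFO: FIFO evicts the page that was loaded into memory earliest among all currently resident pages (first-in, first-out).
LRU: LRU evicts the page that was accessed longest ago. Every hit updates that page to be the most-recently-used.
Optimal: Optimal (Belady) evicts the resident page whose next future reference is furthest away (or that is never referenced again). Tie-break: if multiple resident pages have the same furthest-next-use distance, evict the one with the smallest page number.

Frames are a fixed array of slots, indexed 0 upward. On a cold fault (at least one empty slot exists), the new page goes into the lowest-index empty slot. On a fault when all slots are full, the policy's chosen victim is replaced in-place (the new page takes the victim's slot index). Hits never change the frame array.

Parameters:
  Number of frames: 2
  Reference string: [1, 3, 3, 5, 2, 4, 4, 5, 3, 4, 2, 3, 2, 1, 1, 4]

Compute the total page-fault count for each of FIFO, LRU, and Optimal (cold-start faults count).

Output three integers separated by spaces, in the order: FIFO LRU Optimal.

Answer: 12 12 9

Derivation:
--- FIFO ---
  step 0: ref 1 -> FAULT, frames=[1,-] (faults so far: 1)
  step 1: ref 3 -> FAULT, frames=[1,3] (faults so far: 2)
  step 2: ref 3 -> HIT, frames=[1,3] (faults so far: 2)
  step 3: ref 5 -> FAULT, evict 1, frames=[5,3] (faults so far: 3)
  step 4: ref 2 -> FAULT, evict 3, frames=[5,2] (faults so far: 4)
  step 5: ref 4 -> FAULT, evict 5, frames=[4,2] (faults so far: 5)
  step 6: ref 4 -> HIT, frames=[4,2] (faults so far: 5)
  step 7: ref 5 -> FAULT, evict 2, frames=[4,5] (faults so far: 6)
  step 8: ref 3 -> FAULT, evict 4, frames=[3,5] (faults so far: 7)
  step 9: ref 4 -> FAULT, evict 5, frames=[3,4] (faults so far: 8)
  step 10: ref 2 -> FAULT, evict 3, frames=[2,4] (faults so far: 9)
  step 11: ref 3 -> FAULT, evict 4, frames=[2,3] (faults so far: 10)
  step 12: ref 2 -> HIT, frames=[2,3] (faults so far: 10)
  step 13: ref 1 -> FAULT, evict 2, frames=[1,3] (faults so far: 11)
  step 14: ref 1 -> HIT, frames=[1,3] (faults so far: 11)
  step 15: ref 4 -> FAULT, evict 3, frames=[1,4] (faults so far: 12)
  FIFO total faults: 12
--- LRU ---
  step 0: ref 1 -> FAULT, frames=[1,-] (faults so far: 1)
  step 1: ref 3 -> FAULT, frames=[1,3] (faults so far: 2)
  step 2: ref 3 -> HIT, frames=[1,3] (faults so far: 2)
  step 3: ref 5 -> FAULT, evict 1, frames=[5,3] (faults so far: 3)
  step 4: ref 2 -> FAULT, evict 3, frames=[5,2] (faults so far: 4)
  step 5: ref 4 -> FAULT, evict 5, frames=[4,2] (faults so far: 5)
  step 6: ref 4 -> HIT, frames=[4,2] (faults so far: 5)
  step 7: ref 5 -> FAULT, evict 2, frames=[4,5] (faults so far: 6)
  step 8: ref 3 -> FAULT, evict 4, frames=[3,5] (faults so far: 7)
  step 9: ref 4 -> FAULT, evict 5, frames=[3,4] (faults so far: 8)
  step 10: ref 2 -> FAULT, evict 3, frames=[2,4] (faults so far: 9)
  step 11: ref 3 -> FAULT, evict 4, frames=[2,3] (faults so far: 10)
  step 12: ref 2 -> HIT, frames=[2,3] (faults so far: 10)
  step 13: ref 1 -> FAULT, evict 3, frames=[2,1] (faults so far: 11)
  step 14: ref 1 -> HIT, frames=[2,1] (faults so far: 11)
  step 15: ref 4 -> FAULT, evict 2, frames=[4,1] (faults so far: 12)
  LRU total faults: 12
--- Optimal ---
  step 0: ref 1 -> FAULT, frames=[1,-] (faults so far: 1)
  step 1: ref 3 -> FAULT, frames=[1,3] (faults so far: 2)
  step 2: ref 3 -> HIT, frames=[1,3] (faults so far: 2)
  step 3: ref 5 -> FAULT, evict 1, frames=[5,3] (faults so far: 3)
  step 4: ref 2 -> FAULT, evict 3, frames=[5,2] (faults so far: 4)
  step 5: ref 4 -> FAULT, evict 2, frames=[5,4] (faults so far: 5)
  step 6: ref 4 -> HIT, frames=[5,4] (faults so far: 5)
  step 7: ref 5 -> HIT, frames=[5,4] (faults so far: 5)
  step 8: ref 3 -> FAULT, evict 5, frames=[3,4] (faults so far: 6)
  step 9: ref 4 -> HIT, frames=[3,4] (faults so far: 6)
  step 10: ref 2 -> FAULT, evict 4, frames=[3,2] (faults so far: 7)
  step 11: ref 3 -> HIT, frames=[3,2] (faults so far: 7)
  step 12: ref 2 -> HIT, frames=[3,2] (faults so far: 7)
  step 13: ref 1 -> FAULT, evict 2, frames=[3,1] (faults so far: 8)
  step 14: ref 1 -> HIT, frames=[3,1] (faults so far: 8)
  step 15: ref 4 -> FAULT, evict 1, frames=[3,4] (faults so far: 9)
  Optimal total faults: 9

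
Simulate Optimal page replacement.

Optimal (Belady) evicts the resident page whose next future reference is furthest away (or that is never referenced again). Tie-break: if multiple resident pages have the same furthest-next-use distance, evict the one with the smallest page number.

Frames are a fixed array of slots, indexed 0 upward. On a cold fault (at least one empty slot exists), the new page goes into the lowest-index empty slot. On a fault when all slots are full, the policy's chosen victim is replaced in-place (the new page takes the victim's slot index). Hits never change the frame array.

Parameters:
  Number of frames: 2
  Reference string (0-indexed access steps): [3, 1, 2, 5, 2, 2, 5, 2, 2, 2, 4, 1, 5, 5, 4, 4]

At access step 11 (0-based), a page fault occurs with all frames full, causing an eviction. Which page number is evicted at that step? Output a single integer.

Step 0: ref 3 -> FAULT, frames=[3,-]
Step 1: ref 1 -> FAULT, frames=[3,1]
Step 2: ref 2 -> FAULT, evict 3, frames=[2,1]
Step 3: ref 5 -> FAULT, evict 1, frames=[2,5]
Step 4: ref 2 -> HIT, frames=[2,5]
Step 5: ref 2 -> HIT, frames=[2,5]
Step 6: ref 5 -> HIT, frames=[2,5]
Step 7: ref 2 -> HIT, frames=[2,5]
Step 8: ref 2 -> HIT, frames=[2,5]
Step 9: ref 2 -> HIT, frames=[2,5]
Step 10: ref 4 -> FAULT, evict 2, frames=[4,5]
Step 11: ref 1 -> FAULT, evict 4, frames=[1,5]
At step 11: evicted page 4

Answer: 4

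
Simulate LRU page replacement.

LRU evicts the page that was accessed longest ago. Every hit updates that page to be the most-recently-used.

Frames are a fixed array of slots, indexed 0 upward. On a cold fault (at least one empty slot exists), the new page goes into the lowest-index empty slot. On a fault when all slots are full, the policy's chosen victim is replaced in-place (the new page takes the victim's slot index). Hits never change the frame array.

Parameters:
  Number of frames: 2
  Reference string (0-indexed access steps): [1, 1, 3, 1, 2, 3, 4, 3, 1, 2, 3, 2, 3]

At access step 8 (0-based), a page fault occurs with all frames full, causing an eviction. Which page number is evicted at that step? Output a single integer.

Step 0: ref 1 -> FAULT, frames=[1,-]
Step 1: ref 1 -> HIT, frames=[1,-]
Step 2: ref 3 -> FAULT, frames=[1,3]
Step 3: ref 1 -> HIT, frames=[1,3]
Step 4: ref 2 -> FAULT, evict 3, frames=[1,2]
Step 5: ref 3 -> FAULT, evict 1, frames=[3,2]
Step 6: ref 4 -> FAULT, evict 2, frames=[3,4]
Step 7: ref 3 -> HIT, frames=[3,4]
Step 8: ref 1 -> FAULT, evict 4, frames=[3,1]
At step 8: evicted page 4

Answer: 4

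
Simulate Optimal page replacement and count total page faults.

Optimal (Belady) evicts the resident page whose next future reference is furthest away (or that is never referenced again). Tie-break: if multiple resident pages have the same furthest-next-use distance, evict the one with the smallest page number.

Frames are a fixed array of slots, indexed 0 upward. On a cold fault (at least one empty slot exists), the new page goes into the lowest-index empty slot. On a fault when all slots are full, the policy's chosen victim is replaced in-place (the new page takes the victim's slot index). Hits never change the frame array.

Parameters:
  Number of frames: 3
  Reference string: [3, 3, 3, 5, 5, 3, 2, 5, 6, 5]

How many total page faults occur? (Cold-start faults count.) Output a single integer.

Step 0: ref 3 → FAULT, frames=[3,-,-]
Step 1: ref 3 → HIT, frames=[3,-,-]
Step 2: ref 3 → HIT, frames=[3,-,-]
Step 3: ref 5 → FAULT, frames=[3,5,-]
Step 4: ref 5 → HIT, frames=[3,5,-]
Step 5: ref 3 → HIT, frames=[3,5,-]
Step 6: ref 2 → FAULT, frames=[3,5,2]
Step 7: ref 5 → HIT, frames=[3,5,2]
Step 8: ref 6 → FAULT (evict 2), frames=[3,5,6]
Step 9: ref 5 → HIT, frames=[3,5,6]
Total faults: 4

Answer: 4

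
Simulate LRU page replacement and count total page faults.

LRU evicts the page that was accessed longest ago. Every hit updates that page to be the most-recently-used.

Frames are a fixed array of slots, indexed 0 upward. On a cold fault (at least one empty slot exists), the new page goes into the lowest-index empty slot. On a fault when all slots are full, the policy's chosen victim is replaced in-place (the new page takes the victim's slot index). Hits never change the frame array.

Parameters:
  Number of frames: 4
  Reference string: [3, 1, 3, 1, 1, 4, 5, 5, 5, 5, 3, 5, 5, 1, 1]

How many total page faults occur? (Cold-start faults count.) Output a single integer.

Answer: 4

Derivation:
Step 0: ref 3 → FAULT, frames=[3,-,-,-]
Step 1: ref 1 → FAULT, frames=[3,1,-,-]
Step 2: ref 3 → HIT, frames=[3,1,-,-]
Step 3: ref 1 → HIT, frames=[3,1,-,-]
Step 4: ref 1 → HIT, frames=[3,1,-,-]
Step 5: ref 4 → FAULT, frames=[3,1,4,-]
Step 6: ref 5 → FAULT, frames=[3,1,4,5]
Step 7: ref 5 → HIT, frames=[3,1,4,5]
Step 8: ref 5 → HIT, frames=[3,1,4,5]
Step 9: ref 5 → HIT, frames=[3,1,4,5]
Step 10: ref 3 → HIT, frames=[3,1,4,5]
Step 11: ref 5 → HIT, frames=[3,1,4,5]
Step 12: ref 5 → HIT, frames=[3,1,4,5]
Step 13: ref 1 → HIT, frames=[3,1,4,5]
Step 14: ref 1 → HIT, frames=[3,1,4,5]
Total faults: 4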